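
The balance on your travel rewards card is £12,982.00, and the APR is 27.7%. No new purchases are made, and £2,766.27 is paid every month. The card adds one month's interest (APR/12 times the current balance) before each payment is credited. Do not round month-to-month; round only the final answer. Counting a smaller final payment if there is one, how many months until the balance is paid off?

6 payments

Monthly rate r = 27.7%/12 = 2.30833% = 0.0230833.
Recurrence: B ← B·(1+r) − £2,766.27.
Month 1: interest £299.67; balance after payment £10,515.40.
Month 2: interest £242.73; balance after payment £7,991.86.
Month 3: interest £184.48; balance after payment £5,410.07.
Month 4: interest £124.88; balance after payment £2,768.68.
Month 5: interest £63.91; balance after payment £66.32.
Month 6: interest £1.53; balance after payment £0.00.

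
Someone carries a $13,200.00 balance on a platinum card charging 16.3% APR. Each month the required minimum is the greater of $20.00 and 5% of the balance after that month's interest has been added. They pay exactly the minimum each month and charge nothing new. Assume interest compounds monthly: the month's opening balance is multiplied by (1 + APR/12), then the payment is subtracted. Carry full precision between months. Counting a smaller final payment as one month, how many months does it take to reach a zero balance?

116 months

Monthly rate r = 16.3%/12 = 1.35833% = 0.0135833.
While 5% of the post-interest balance exceeds $20.00, each month B ← (B·(1+r))·(1 − 0.05), i.e. B shrinks by the factor (1+r)·0.95 = 0.9629.
This holds for months 1–93. Entering month 94 the balance is $392.46; 5% of the post-interest balance is now below $20.00, so the flat $20.00 minimum applies from here.
From month 94 a fixed $20.00 at rate r clears $392.46 in 23 more payments. Total: 93 + 23 = 116 months.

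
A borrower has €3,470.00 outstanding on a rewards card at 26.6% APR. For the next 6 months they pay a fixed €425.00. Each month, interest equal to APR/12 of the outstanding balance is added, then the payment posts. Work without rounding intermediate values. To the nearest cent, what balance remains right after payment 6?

€1,262.29

Monthly rate r = 26.6%/12 = 2.21667% = 0.0221667.
Each month: B ← B·(1+r) − €425.00.
Month 1: interest €76.92; balance after payment €3,121.92.
Month 2: interest €69.20; balance after payment €2,766.12.
Month 3: interest €61.32; balance after payment €2,402.44.
Month 4: interest €53.25; balance after payment €2,030.69.
Month 5: interest €45.01; balance after payment €1,650.70.
Month 6: interest €36.59; balance after payment €1,262.29.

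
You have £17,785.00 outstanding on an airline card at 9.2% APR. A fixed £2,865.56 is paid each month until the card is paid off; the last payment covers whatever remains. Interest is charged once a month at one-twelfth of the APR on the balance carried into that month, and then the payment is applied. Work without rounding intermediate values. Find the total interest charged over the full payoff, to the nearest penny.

£509.40

Monthly rate r = 9.2%/12 = 0.766667% = 0.00766667.
Payoff takes n = ⌈−ln(1 − rB₀/P)/ln(1+r)⌉ = ⌈6.383⌉ = 7 payments; the last is £1,101.04.
Total paid = 6·£2,865.56 + £1,101.04 = £18,294.40.
Total interest = total paid − principal = £18,294.40 − £17,785.00 = £509.40.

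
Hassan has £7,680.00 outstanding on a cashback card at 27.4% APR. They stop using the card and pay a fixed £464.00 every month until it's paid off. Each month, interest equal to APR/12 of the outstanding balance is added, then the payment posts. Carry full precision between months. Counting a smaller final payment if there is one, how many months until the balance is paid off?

Monthly rate r = 27.4%/12 = 2.28333% = 0.0228333.
Recurrence: B ← B·(1+r) − £464.00.
Month 1: interest £175.36; balance after payment £7,391.36.
Month 2: interest £168.77; balance after payment £7,096.13.
Closed form: n = −ln(1 − rB₀/P)/ln(1+r) = −ln(0.62207)/ln(1.02283) ≈ 21.026, so the balance reaches zero during payment 22.

22 months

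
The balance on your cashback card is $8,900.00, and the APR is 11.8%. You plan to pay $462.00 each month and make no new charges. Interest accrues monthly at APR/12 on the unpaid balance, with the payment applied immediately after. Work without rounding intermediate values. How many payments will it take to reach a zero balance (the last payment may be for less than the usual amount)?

Monthly rate r = 11.8%/12 = 0.983333% = 0.00983333.
Recurrence: B ← B·(1+r) − $462.00.
Month 1: interest $87.52; balance after payment $8,525.52.
Month 2: interest $83.83; balance after payment $8,147.35.
Closed form: n = −ln(1 − rB₀/P)/ln(1+r) = −ln(0.81057)/ln(1.00983) ≈ 21.463, so the balance reaches zero during payment 22.

22 months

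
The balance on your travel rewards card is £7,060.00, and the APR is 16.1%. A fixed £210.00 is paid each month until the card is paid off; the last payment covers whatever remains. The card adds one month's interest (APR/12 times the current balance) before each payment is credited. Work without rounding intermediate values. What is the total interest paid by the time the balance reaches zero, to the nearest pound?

£2,390

Monthly rate r = 16.1%/12 = 1.34167% = 0.0134167.
Payoff takes n = ⌈−ln(1 − rB₀/P)/ln(1+r)⌉ = ⌈45.002⌉ = 46 payments; the last is £0.35.
Total paid = 45·£210.00 + £0.35 = £9,450.35.
Total interest = total paid − principal = £9,450.35 − £7,060.00 = £2,390.35.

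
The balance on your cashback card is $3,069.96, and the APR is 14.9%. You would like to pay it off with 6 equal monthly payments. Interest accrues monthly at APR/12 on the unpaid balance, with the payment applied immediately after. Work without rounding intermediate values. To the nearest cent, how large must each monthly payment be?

Monthly rate r = 14.9%/12 = 1.24167% = 0.0124167.
Level-payment amortization: P = B₀·r / (1 − (1+r)^(−n)) = 3069.96·0.0124167 / (1 − 1.01242^(−6)).
Denominator 1 − (1+r)^(−6) = 0.071366634.
P = 38.1187 / 0.071366634 ≈ 534.12.

$534.12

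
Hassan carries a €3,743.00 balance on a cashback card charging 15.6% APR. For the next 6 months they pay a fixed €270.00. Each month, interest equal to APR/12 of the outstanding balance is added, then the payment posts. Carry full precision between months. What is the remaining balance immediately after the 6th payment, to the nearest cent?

Monthly rate r = 15.6%/12 = 1.3% = 0.013.
Each month: B ← B·(1+r) − €270.00.
Month 1: interest €48.66; balance after payment €3,521.66.
Month 2: interest €45.78; balance after payment €3,297.44.
Month 3: interest €42.87; balance after payment €3,070.31.
Month 4: interest €39.91; balance after payment €2,840.22.
Month 5: interest €36.92; balance after payment €2,607.14.
Month 6: interest €33.89; balance after payment €2,371.04.

€2,371.04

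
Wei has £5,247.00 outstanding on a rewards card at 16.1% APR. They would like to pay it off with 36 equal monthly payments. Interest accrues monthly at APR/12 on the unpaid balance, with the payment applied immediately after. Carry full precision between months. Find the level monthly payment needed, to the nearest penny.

£184.73

Monthly rate r = 16.1%/12 = 1.34167% = 0.0134167.
Level-payment amortization: P = B₀·r / (1 − (1+r)^(−n)) = 5247.00·0.0134167 / (1 − 1.01342^(−36)).
Denominator 1 − (1+r)^(−36) = 0.381085763.
P = 70.3972 / 0.381085763 ≈ 184.73.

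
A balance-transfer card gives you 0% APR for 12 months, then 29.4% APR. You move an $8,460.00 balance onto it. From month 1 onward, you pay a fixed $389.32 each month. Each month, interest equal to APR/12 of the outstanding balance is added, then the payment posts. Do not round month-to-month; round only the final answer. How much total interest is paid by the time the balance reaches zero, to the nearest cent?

$592.86

Promo months 1–12 at r₀ = 0%/12 = 0; months 13+ at r₁ = 29.4%/12 = 0.0245.
After month 12 (no interest yet): B = $8,460.00 − 12·$389.32 = $3,788.16.
Then at r₁ with $389.32/mo: n₂ = −ln(1 − r₁·B/P)/ln(1+r₁) ≈ 11.25 → 12 more payments.
Total paid = 23·$389.32 + $98.50 = $9,052.86; interest = $9,052.86 − $8,460.00 = $592.86.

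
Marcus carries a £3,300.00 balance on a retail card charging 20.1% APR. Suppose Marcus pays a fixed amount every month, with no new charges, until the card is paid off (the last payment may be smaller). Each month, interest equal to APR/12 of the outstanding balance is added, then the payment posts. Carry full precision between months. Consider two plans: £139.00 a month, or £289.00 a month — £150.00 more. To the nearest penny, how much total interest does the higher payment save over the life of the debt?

Monthly rate r = 20.1%/12 = 1.675% = 0.01675.
At £139.00/mo: n = ⌈−ln(1 − rB₀/P)/ln(1+r)⌉ = 31 payments (last £72.24); total interest = total paid − £3,300.00 = £942.24.
At £289.00/mo: 13 payments (last £225.65); total interest £393.65.
Interest saved = £942.24 − £393.65 = £548.59.

£548.59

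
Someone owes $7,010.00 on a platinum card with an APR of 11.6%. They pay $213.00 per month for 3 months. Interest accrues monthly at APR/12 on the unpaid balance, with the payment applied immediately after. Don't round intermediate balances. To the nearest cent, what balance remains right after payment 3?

Monthly rate r = 11.6%/12 = 0.966667% = 0.00966667.
Each month: B ← B·(1+r) − $213.00.
Month 1: interest $67.76; balance after payment $6,864.76.
Month 2: interest $66.36; balance after payment $6,718.12.
Month 3: interest $64.94; balance after payment $6,570.06.

$6,570.06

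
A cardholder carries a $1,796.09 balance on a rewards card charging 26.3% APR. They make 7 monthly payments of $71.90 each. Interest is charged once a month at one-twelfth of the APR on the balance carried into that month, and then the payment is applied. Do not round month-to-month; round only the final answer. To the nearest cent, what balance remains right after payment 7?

$1,552.81

Monthly rate r = 26.3%/12 = 2.19167% = 0.0219167.
Each month: B ← B·(1+r) − $71.90.
Month 1: interest $39.36; balance after payment $1,763.55.
Month 2: interest $38.65; balance after payment $1,730.31.
Month 3: interest $37.92; balance after payment $1,696.33.
Month 4: interest $37.18; balance after payment $1,661.61.
Month 5: interest $36.42; balance after payment $1,626.12.
Month 6: interest $35.64; balance after payment $1,589.86.
Month 7: interest $34.84; balance after payment $1,552.81.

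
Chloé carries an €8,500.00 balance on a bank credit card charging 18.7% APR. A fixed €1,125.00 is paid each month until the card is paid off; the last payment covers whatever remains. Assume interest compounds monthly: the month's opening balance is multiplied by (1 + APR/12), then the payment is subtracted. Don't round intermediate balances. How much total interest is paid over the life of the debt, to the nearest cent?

€614.58

Monthly rate r = 18.7%/12 = 1.55833% = 0.0155833.
Payoff takes n = ⌈−ln(1 − rB₀/P)/ln(1+r)⌉ = ⌈8.101⌉ = 9 payments; the last is €114.58.
Total paid = 8·€1,125.00 + €114.58 = €9,114.58.
Total interest = total paid − principal = €9,114.58 − €8,500.00 = €614.58.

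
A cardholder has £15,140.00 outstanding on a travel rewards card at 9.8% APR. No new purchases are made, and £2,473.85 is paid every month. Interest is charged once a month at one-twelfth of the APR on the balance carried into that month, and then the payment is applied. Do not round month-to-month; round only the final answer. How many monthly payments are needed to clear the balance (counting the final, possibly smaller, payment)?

7 payments

Monthly rate r = 9.8%/12 = 0.816667% = 0.00816667.
Recurrence: B ← B·(1+r) − £2,473.85.
Month 1: interest £123.64; balance after payment £12,789.79.
Month 2: interest £104.45; balance after payment £10,420.39.
Closed form: n = −ln(1 − rB₀/P)/ln(1+r) = −ln(0.95002)/ln(1.00817) ≈ 6.304, so the balance reaches zero during payment 7.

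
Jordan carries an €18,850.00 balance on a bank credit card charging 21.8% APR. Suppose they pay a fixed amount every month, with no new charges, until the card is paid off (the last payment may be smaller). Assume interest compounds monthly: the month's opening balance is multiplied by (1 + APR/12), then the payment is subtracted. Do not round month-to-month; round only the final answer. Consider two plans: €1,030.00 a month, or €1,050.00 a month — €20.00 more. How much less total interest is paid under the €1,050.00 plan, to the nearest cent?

€103.33

Monthly rate r = 21.8%/12 = 1.81667% = 0.0181667.
At €1,030.00/mo: n = ⌈−ln(1 − rB₀/P)/ln(1+r)⌉ = 23 payments (last €465.00); total interest = total paid − €18,850.00 = €4,275.00.
At €1,050.00/mo: 22 payments (last €971.67); total interest €4,171.67.
Interest saved = €4,275.00 − €4,171.67 = €103.33.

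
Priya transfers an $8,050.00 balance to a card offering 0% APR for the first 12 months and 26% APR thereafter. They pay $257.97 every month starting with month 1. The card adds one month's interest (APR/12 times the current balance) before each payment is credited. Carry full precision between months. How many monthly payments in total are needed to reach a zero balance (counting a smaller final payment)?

Promo months 1–12 at r₀ = 0%/12 = 0; months 13+ at r₁ = 26%/12 = 0.0216667.
After month 12 (no interest yet): B = $8,050.00 − 12·$257.97 = $4,954.36.
Then at r₁ with $257.97/mo: n₂ = −ln(1 − r₁·B/P)/ln(1+r₁) ≈ 25.10 → 26 more payments.

38 payments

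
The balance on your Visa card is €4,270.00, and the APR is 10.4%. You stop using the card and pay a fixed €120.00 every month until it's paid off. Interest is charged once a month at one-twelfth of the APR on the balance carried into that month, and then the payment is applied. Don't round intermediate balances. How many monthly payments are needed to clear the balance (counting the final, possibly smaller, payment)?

43 months

Monthly rate r = 10.4%/12 = 0.866667% = 0.00866667.
Recurrence: B ← B·(1+r) − €120.00.
Month 1: interest €37.01; balance after payment €4,187.01.
Month 2: interest €36.29; balance after payment €4,103.29.
Closed form: n = −ln(1 − rB₀/P)/ln(1+r) = −ln(0.69161)/ln(1.00867) ≈ 42.730, so the balance reaches zero during payment 43.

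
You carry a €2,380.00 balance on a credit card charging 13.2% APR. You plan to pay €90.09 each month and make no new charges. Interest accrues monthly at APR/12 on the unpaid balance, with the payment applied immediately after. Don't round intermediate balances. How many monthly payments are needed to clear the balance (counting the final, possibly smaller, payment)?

32 payments

Monthly rate r = 13.2%/12 = 1.1% = 0.011.
Recurrence: B ← B·(1+r) − €90.09.
Month 1: interest €26.18; balance after payment €2,316.09.
Month 2: interest €25.48; balance after payment €2,251.48.
Closed form: n = −ln(1 − rB₀/P)/ln(1+r) = −ln(0.7094)/ln(1.011) ≈ 31.383, so the balance reaches zero during payment 32.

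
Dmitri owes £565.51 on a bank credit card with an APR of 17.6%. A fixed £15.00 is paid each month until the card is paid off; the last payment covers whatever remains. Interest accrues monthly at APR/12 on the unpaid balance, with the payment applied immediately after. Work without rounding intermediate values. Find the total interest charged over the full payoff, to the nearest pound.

£264

Monthly rate r = 17.6%/12 = 1.46667% = 0.0146667.
Payoff takes n = ⌈−ln(1 − rB₀/P)/ln(1+r)⌉ = ⌈55.293⌉ = 56 payments; the last is £4.41.
Total paid = 55·£15.00 + £4.41 = £829.41.
Total interest = total paid − principal = £829.41 − £565.51 = £263.90.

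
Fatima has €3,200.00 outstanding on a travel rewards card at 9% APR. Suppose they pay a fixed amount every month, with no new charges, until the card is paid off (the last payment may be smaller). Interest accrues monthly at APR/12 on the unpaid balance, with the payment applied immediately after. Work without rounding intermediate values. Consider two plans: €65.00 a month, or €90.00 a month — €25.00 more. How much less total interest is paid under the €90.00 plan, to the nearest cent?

€272.86

Monthly rate r = 9%/12 = 0.75% = 0.0075.
At €65.00/mo: n = ⌈−ln(1 − rB₀/P)/ln(1+r)⌉ = 62 payments (last €43.74); total interest = total paid − €3,200.00 = €808.74.
At €90.00/mo: 42 payments (last €45.88); total interest €535.88.
Interest saved = €808.74 − €535.88 = €272.86.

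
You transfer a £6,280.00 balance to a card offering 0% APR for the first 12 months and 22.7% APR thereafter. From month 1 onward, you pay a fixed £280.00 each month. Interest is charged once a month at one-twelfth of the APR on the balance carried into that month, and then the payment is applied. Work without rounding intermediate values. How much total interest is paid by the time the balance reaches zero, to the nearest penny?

£363.75

Promo months 1–12 at r₀ = 0%/12 = 0; months 13+ at r₁ = 22.7%/12 = 0.0189167.
After month 12 (no interest yet): B = £6,280.00 − 12·£280.00 = £2,920.00.
Then at r₁ with £280.00/mo: n₂ = −ln(1 − r₁·B/P)/ln(1+r₁) ≈ 11.73 → 12 more payments.
Total paid = 23·£280.00 + £203.75 = £6,643.75; interest = £6,643.75 − £6,280.00 = £363.75.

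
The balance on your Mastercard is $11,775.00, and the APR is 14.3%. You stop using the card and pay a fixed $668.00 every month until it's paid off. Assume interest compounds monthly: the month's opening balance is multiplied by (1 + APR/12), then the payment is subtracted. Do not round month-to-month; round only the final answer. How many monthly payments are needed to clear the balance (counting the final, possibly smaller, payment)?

20 months

Monthly rate r = 14.3%/12 = 1.19167% = 0.0119167.
Recurrence: B ← B·(1+r) − $668.00.
Month 1: interest $140.32; balance after payment $11,247.32.
Month 2: interest $134.03; balance after payment $10,713.35.
Closed form: n = −ln(1 − rB₀/P)/ln(1+r) = −ln(0.78994)/ln(1.01192) ≈ 19.905, so the balance reaches zero during payment 20.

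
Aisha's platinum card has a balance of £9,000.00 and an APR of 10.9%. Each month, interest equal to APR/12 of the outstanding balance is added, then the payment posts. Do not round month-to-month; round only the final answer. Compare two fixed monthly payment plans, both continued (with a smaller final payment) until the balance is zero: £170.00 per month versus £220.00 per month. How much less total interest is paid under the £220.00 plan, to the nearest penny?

Monthly rate r = 10.9%/12 = 0.908333% = 0.00908333.
At £170.00/mo: n = ⌈−ln(1 − rB₀/P)/ln(1+r)⌉ = 73 payments (last £86.24); total interest = total paid − £9,000.00 = £3,326.24.
At £220.00/mo: 52 payments (last £83.08); total interest £2,303.08.
Interest saved = £3,326.24 − £2,303.08 = £1,023.16.

£1,023.16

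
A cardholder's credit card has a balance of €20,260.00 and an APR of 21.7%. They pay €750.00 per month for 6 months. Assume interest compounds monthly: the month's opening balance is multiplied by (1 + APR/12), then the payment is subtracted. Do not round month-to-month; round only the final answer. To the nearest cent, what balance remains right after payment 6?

€17,851.61

Monthly rate r = 21.7%/12 = 1.80833% = 0.0180833.
Each month: B ← B·(1+r) − €750.00.
Month 1: interest €366.37; balance after payment €19,876.37.
Month 2: interest €359.43; balance after payment €19,485.80.
Month 3: interest €352.37; balance after payment €19,088.17.
Month 4: interest €345.18; balance after payment €18,683.35.
Month 5: interest €337.86; balance after payment €18,271.20.
Month 6: interest €330.40; balance after payment €17,851.61.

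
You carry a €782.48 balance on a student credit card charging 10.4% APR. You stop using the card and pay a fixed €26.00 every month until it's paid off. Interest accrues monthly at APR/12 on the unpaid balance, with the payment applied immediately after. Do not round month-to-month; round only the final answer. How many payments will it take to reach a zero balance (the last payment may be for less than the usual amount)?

36 months

Monthly rate r = 10.4%/12 = 0.866667% = 0.00866667.
Recurrence: B ← B·(1+r) − €26.00.
Month 1: interest €6.78; balance after payment €763.26.
Month 2: interest €6.61; balance after payment €743.88.
Closed form: n = −ln(1 − rB₀/P)/ln(1+r) = −ln(0.73917)/ln(1.00867) ≈ 35.023, so the balance reaches zero during payment 36.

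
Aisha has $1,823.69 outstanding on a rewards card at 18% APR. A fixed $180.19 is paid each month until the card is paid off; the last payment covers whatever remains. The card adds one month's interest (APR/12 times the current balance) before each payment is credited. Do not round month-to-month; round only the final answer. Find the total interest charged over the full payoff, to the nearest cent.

$169.13

Monthly rate r = 18%/12 = 1.5% = 0.015.
Payoff takes n = ⌈−ln(1 − rB₀/P)/ln(1+r)⌉ = ⌈11.059⌉ = 12 payments; the last is $10.73.
Total paid = 11·$180.19 + $10.73 = $1,992.82.
Total interest = total paid − principal = $1,992.82 − $1,823.69 = $169.13.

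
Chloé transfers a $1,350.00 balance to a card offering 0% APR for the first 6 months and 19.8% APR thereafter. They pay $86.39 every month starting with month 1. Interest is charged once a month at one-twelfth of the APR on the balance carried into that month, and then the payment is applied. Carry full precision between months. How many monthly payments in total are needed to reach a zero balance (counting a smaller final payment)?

Promo months 1–6 at r₀ = 0%/12 = 0; months 7+ at r₁ = 19.8%/12 = 0.0165.
After month 6 (no interest yet): B = $1,350.00 − 6·$86.39 = $831.66.
Then at r₁ with $86.39/mo: n₂ = −ln(1 − r₁·B/P)/ln(1+r₁) ≈ 10.57 → 11 more payments.

17 payments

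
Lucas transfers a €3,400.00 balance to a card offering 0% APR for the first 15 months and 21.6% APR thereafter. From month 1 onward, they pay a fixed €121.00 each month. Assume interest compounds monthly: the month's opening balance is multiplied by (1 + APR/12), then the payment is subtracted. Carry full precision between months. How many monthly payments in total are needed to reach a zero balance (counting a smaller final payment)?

Promo months 1–15 at r₀ = 0%/12 = 0; months 16+ at r₁ = 21.6%/12 = 0.018.
After month 15 (no interest yet): B = €3,400.00 − 15·€121.00 = €1,585.00.
Then at r₁ with €121.00/mo: n₂ = −ln(1 − r₁·B/P)/ln(1+r₁) ≈ 15.07 → 16 more payments.

31 payments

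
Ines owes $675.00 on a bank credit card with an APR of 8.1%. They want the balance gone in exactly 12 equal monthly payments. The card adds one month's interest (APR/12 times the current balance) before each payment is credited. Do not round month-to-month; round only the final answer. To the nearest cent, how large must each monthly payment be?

$58.75

Monthly rate r = 8.1%/12 = 0.675% = 0.00675.
Level-payment amortization: P = B₀·r / (1 − (1+r)^(−n)) = 675.00·0.00675 / (1 − 1.00675^(−12)).
Denominator 1 − (1+r)^(−12) = 0.0775552985.
P = 4.55625 / 0.0775552985 ≈ 58.75.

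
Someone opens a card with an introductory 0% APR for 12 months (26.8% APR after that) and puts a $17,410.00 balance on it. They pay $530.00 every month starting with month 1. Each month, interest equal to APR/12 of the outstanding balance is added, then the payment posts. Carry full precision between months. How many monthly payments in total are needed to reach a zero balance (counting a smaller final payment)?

41 payments

Promo months 1–12 at r₀ = 0%/12 = 0; months 13+ at r₁ = 26.8%/12 = 0.0223333.
After month 12 (no interest yet): B = $17,410.00 − 12·$530.00 = $11,050.00.
Then at r₁ with $530.00/mo: n₂ = −ln(1 − r₁·B/P)/ln(1+r₁) ≈ 28.37 → 29 more payments.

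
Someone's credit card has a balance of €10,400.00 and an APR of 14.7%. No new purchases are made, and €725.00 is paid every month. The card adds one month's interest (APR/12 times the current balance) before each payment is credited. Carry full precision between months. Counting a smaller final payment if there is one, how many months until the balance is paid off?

Monthly rate r = 14.7%/12 = 1.225% = 0.01225.
Recurrence: B ← B·(1+r) − €725.00.
Month 1: interest €127.40; balance after payment €9,802.40.
Month 2: interest €120.08; balance after payment €9,197.48.
Closed form: n = −ln(1 − rB₀/P)/ln(1+r) = −ln(0.82428)/ln(1.01225) ≈ 15.872, so the balance reaches zero during payment 16.

16 payments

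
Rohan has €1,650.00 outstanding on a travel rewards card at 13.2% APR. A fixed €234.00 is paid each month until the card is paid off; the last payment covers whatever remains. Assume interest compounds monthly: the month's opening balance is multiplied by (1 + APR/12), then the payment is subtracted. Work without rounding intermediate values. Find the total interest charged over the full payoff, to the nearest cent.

Monthly rate r = 13.2%/12 = 1.1% = 0.011.
Payoff takes n = ⌈−ln(1 − rB₀/P)/ln(1+r)⌉ = ⌈7.380⌉ = 8 payments; the last is €89.24.
Total paid = 7·€234.00 + €89.24 = €1,727.24.
Total interest = total paid − principal = €1,727.24 − €1,650.00 = €77.24.

€77.24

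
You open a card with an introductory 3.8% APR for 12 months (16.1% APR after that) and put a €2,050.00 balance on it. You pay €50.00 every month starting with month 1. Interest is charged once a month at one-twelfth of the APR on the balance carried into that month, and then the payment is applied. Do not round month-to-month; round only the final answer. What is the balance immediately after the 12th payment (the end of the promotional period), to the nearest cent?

€1,518.71

Promo months 1–12 at r₀ = 3.8%/12 = 0.00316667; months 13+ at r₁ = 16.1%/12 = 0.0134167.
After month 12: iterate B ← B·(1+r₀) − €50.00 for 12 months → €1,518.71.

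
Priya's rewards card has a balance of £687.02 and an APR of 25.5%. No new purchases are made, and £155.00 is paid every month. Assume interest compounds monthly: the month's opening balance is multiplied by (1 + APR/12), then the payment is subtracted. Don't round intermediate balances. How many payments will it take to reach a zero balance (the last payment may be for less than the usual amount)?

Monthly rate r = 25.5%/12 = 2.125% = 0.02125.
Recurrence: B ← B·(1+r) − £155.00.
Month 1: interest £14.60; balance after payment £546.62.
Month 2: interest £11.62; balance after payment £403.23.
Month 3: interest £8.57; balance after payment £256.80.
Month 4: interest £5.46; balance after payment £107.26.
Month 5: interest £2.28; balance after payment £0.00.

5 months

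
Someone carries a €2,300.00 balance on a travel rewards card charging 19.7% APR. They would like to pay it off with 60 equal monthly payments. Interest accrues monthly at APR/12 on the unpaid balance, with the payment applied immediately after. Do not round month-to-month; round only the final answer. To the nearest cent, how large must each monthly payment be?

Monthly rate r = 19.7%/12 = 1.64167% = 0.0164167.
Level-payment amortization: P = B₀·r / (1 − (1+r)^(−n)) = 2300.00·0.0164167 / (1 − 1.01642^(−60)).
Denominator 1 − (1+r)^(−60) = 0.623562107.
P = 37.7583 / 0.623562107 ≈ 60.55.

€60.55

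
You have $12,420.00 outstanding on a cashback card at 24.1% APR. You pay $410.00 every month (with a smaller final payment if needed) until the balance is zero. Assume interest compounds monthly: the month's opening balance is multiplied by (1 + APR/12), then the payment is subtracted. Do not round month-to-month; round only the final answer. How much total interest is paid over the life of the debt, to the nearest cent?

$6,910.20

Monthly rate r = 24.1%/12 = 2.00833% = 0.0200833.
Payoff takes n = ⌈−ln(1 − rB₀/P)/ln(1+r)⌉ = ⌈47.146⌉ = 48 payments; the last is $60.20.
Total paid = 47·$410.00 + $60.20 = $19,330.20.
Total interest = total paid − principal = $19,330.20 − $12,420.00 = $6,910.20.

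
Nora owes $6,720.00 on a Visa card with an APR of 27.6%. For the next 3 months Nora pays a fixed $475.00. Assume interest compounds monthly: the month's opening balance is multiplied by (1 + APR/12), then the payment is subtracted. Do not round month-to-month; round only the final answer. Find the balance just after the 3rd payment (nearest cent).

$5,736.40

Monthly rate r = 27.6%/12 = 2.3% = 0.023.
Each month: B ← B·(1+r) − $475.00.
Month 1: interest $154.56; balance after payment $6,399.56.
Month 2: interest $147.19; balance after payment $6,071.75.
Month 3: interest $139.65; balance after payment $5,736.40.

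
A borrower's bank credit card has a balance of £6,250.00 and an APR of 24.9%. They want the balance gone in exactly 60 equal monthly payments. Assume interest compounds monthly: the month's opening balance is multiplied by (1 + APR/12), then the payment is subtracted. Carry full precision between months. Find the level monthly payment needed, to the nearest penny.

Monthly rate r = 24.9%/12 = 2.075% = 0.02075.
Level-payment amortization: P = B₀·r / (1 − (1+r)^(−n)) = 6250.00·0.02075 / (1 − 1.02075^(−60)).
Denominator 1 − (1+r)^(−60) = 0.708366987.
P = 129.687 / 0.708366987 ≈ 183.08.

£183.08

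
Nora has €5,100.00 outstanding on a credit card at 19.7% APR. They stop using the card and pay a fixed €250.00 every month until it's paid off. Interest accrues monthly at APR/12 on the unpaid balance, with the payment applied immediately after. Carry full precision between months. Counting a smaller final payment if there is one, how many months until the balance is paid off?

Monthly rate r = 19.7%/12 = 1.64167% = 0.0164167.
Recurrence: B ← B·(1+r) − €250.00.
Month 1: interest €83.72; balance after payment €4,933.73.
Month 2: interest €81.00; balance after payment €4,764.72.
Closed form: n = −ln(1 − rB₀/P)/ln(1+r) = −ln(0.6651)/ln(1.01642) ≈ 25.045, so the balance reaches zero during payment 26.

26 payments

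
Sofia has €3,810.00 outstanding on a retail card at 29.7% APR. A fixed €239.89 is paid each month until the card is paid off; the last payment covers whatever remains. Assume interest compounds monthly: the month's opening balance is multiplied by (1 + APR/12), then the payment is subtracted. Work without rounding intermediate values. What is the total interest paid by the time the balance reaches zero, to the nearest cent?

Monthly rate r = 29.7%/12 = 2.475% = 0.02475.
Payoff takes n = ⌈−ln(1 − rB₀/P)/ln(1+r)⌉ = ⌈20.425⌉ = 21 payments; the last is €102.72.
Total paid = 20·€239.89 + €102.72 = €4,900.52.
Total interest = total paid − principal = €4,900.52 − €3,810.00 = €1,090.52.

€1,090.52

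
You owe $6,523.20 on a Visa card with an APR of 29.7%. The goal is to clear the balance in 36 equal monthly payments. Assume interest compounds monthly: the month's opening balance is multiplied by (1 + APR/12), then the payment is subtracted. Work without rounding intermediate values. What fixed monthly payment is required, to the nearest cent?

Monthly rate r = 29.7%/12 = 2.475% = 0.02475.
Level-payment amortization: P = B₀·r / (1 − (1+r)^(−n)) = 6523.20·0.02475 / (1 − 1.02475^(−36)).
Denominator 1 − (1+r)^(−36) = 0.585280336.
P = 161.449 / 0.585280336 ≈ 275.85.

$275.85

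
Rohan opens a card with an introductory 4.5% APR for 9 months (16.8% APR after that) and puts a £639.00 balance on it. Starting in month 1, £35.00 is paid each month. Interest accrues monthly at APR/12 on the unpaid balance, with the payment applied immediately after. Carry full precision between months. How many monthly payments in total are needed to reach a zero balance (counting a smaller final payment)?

Promo months 1–9 at r₀ = 4.5%/12 = 0.00375; months 10+ at r₁ = 16.8%/12 = 0.014.
After month 9: iterate B ← B·(1+r₀) − £35.00 for 9 months → £341.13.
Then at r₁ with £35.00/mo: n₂ = −ln(1 − r₁·B/P)/ln(1+r₁) ≈ 10.55 → 11 more payments.

20 payments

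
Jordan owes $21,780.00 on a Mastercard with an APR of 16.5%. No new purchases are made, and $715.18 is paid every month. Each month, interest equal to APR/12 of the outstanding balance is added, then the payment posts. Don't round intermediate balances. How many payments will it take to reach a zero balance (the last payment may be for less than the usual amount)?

40 months

Monthly rate r = 16.5%/12 = 1.375% = 0.01375.
Recurrence: B ← B·(1+r) − $715.18.
Month 1: interest $299.48; balance after payment $21,364.29.
Month 2: interest $293.76; balance after payment $20,942.87.
Closed form: n = −ln(1 − rB₀/P)/ln(1+r) = −ln(0.58126)/ln(1.01375) ≈ 39.729, so the balance reaches zero during payment 40.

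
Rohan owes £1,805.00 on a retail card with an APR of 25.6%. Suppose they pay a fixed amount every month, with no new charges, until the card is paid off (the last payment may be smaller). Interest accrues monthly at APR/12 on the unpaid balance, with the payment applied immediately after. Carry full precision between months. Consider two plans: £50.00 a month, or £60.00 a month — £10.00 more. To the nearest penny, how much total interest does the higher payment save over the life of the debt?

£564.51

Monthly rate r = 25.6%/12 = 2.13333% = 0.0213333.
At £50.00/mo: n = ⌈−ln(1 − rB₀/P)/ln(1+r)⌉ = 70 payments (last £32.66); total interest = total paid − £1,805.00 = £1,677.66.
At £60.00/mo: 49 payments (last £38.15); total interest £1,113.15.
Interest saved = £1,677.66 − £1,113.15 = £564.51.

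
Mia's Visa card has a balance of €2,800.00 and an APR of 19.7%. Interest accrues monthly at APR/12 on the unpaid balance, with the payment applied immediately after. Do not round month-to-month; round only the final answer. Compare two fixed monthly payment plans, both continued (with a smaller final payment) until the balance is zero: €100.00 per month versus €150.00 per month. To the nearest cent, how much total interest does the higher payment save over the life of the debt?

€409.34

Monthly rate r = 19.7%/12 = 1.64167% = 0.0164167.
At €100.00/mo: n = ⌈−ln(1 − rB₀/P)/ln(1+r)⌉ = 38 payments (last €80.48); total interest = total paid − €2,800.00 = €980.48.
At €150.00/mo: 23 payments (last €71.14); total interest €571.14.
Interest saved = €980.48 − €571.14 = €409.34.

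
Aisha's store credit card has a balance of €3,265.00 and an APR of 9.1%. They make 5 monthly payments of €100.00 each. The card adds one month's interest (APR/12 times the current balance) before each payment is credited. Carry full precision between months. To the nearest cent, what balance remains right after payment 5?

Monthly rate r = 9.1%/12 = 0.758333% = 0.00758333.
Each month: B ← B·(1+r) − €100.00.
Month 1: interest €24.76; balance after payment €3,189.76.
Month 2: interest €24.19; balance after payment €3,113.95.
Month 3: interest €23.61; balance after payment €3,037.56.
Month 4: interest €23.03; balance after payment €2,960.60.
Month 5: interest €22.45; balance after payment €2,883.05.

€2,883.05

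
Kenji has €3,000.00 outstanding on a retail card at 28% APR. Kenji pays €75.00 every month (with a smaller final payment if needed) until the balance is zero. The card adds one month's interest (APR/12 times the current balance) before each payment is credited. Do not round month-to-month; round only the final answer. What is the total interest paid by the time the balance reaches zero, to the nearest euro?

Monthly rate r = 28%/12 = 2.33333% = 0.0233333.
Payoff takes n = ⌈−ln(1 − rB₀/P)/ln(1+r)⌉ = ⌈117.408⌉ = 118 payments; the last is €30.82.
Total paid = 117·€75.00 + €30.82 = €8,805.82.
Total interest = total paid − principal = €8,805.82 − €3,000.00 = €5,805.82.

€5,806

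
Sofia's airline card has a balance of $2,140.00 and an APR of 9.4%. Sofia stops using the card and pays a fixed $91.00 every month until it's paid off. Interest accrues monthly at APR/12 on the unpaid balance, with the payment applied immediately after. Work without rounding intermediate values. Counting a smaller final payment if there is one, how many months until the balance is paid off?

27 payments

Monthly rate r = 9.4%/12 = 0.783333% = 0.00783333.
Recurrence: B ← B·(1+r) − $91.00.
Month 1: interest $16.76; balance after payment $2,065.76.
Month 2: interest $16.18; balance after payment $1,990.95.
Closed form: n = −ln(1 − rB₀/P)/ln(1+r) = −ln(0.81579)/ln(1.00783) ≈ 26.093, so the balance reaches zero during payment 27.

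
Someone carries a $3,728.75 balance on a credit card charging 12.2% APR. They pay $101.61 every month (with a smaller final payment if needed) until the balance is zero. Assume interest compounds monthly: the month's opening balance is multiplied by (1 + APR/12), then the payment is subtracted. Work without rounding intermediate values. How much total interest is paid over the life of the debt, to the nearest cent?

$961.81

Monthly rate r = 12.2%/12 = 1.01667% = 0.0101667.
Payoff takes n = ⌈−ln(1 − rB₀/P)/ln(1+r)⌉ = ⌈46.162⌉ = 47 payments; the last is $16.50.
Total paid = 46·$101.61 + $16.50 = $4,690.56.
Total interest = total paid − principal = $4,690.56 − $3,728.75 = $961.81.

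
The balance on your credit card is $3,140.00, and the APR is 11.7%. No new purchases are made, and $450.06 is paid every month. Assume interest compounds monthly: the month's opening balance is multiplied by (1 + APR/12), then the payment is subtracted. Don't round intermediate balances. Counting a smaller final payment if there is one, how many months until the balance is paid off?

8 months

Monthly rate r = 11.7%/12 = 0.975% = 0.00975.
Recurrence: B ← B·(1+r) − $450.06.
Month 1: interest $30.61; balance after payment $2,720.55.
Month 2: interest $26.53; balance after payment $2,297.02.
Closed form: n = −ln(1 − rB₀/P)/ln(1+r) = −ln(0.93198)/ln(1.00975) ≈ 7.261, so the balance reaches zero during payment 8.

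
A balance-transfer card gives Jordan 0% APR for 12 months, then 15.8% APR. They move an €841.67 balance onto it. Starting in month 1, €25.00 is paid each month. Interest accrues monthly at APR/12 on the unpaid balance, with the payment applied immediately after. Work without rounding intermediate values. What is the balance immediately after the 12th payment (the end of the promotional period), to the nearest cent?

Promo months 1–12 at r₀ = 0%/12 = 0; months 13+ at r₁ = 15.8%/12 = 0.0131667.
After month 12 (no interest yet): B = €841.67 − 12·€25.00 = €541.67.

€541.67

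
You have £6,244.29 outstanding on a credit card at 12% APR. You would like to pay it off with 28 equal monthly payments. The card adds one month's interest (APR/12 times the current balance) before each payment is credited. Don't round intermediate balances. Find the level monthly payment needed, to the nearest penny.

£256.79

Monthly rate r = 12%/12 = 1% = 0.01.
Level-payment amortization: P = B₀·r / (1 − (1+r)^(−n)) = 6244.29·0.01 / (1 − 1.01^(−28)).
Denominator 1 − (1+r)^(−28) = 0.243164432.
P = 62.4429 / 0.243164432 ≈ 256.79.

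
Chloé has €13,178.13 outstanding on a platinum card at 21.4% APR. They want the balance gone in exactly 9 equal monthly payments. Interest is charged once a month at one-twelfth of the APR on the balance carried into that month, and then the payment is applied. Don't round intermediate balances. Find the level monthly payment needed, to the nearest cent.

€1,597.87

Monthly rate r = 21.4%/12 = 1.78333% = 0.0178333.
Level-payment amortization: P = B₀·r / (1 − (1+r)^(−n)) = 13178.13·0.0178333 / (1 − 1.01783^(−9)).
Denominator 1 − (1+r)^(−9) = 0.14707671.
P = 235.01 / 0.14707671 ≈ 1597.87.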